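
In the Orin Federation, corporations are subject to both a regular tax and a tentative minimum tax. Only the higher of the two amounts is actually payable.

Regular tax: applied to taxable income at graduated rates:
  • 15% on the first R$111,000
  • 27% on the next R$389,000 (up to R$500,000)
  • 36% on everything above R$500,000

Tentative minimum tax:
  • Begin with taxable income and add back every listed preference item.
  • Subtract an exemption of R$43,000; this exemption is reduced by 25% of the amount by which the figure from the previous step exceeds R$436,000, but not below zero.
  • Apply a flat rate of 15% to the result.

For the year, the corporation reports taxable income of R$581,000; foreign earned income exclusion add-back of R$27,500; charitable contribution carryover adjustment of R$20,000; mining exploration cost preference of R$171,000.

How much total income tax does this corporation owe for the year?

R$150,840

Tentative minimum tax:
  Adjusted income: R$581,000 + R$27,500 + R$20,000 + R$171,000 = R$799,500
  Exemption: 25% × (R$799,500 − R$436,000) = R$90,875 ≥ R$43,000, so the exemption is fully phased out
  Base: R$799,500 − R$0 = R$799,500
  R$799,500 × 15% = R$119,925

Regular tax:
  R$111,000 × 15% = R$16,650
  R$389,000 × 27% = R$105,030
  R$81,000 × 36% = R$29,160
  → R$150,840

R$150,840 > R$119,925, so the regular tax governs.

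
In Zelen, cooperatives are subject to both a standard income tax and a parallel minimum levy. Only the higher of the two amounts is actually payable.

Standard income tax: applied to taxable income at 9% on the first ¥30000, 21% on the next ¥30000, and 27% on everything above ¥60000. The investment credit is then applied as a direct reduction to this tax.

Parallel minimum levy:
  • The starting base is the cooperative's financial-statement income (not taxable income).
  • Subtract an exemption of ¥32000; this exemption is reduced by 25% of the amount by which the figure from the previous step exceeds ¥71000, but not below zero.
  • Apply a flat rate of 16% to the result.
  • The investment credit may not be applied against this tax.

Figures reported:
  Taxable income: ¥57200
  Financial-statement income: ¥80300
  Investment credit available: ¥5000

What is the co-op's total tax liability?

¥8100

Standard income tax:
  ¥30000 × 9% = ¥2700
  ¥27200 × 21% = ¥5712
  → ¥8412
  Less investment credit ¥5000 → ¥3412

Parallel minimum levy:
  Base (financial-statement income): ¥80300
  Exemption: ¥32000 − 25% × (¥80300 − ¥71000) = ¥32000 − ¥2325 = ¥29675
  Base: ¥80300 − ¥29675 = ¥50625
  ¥50625 × 16% = ¥8100

¥8100 > ¥3412, so the parallel minimum levy is the binding amount.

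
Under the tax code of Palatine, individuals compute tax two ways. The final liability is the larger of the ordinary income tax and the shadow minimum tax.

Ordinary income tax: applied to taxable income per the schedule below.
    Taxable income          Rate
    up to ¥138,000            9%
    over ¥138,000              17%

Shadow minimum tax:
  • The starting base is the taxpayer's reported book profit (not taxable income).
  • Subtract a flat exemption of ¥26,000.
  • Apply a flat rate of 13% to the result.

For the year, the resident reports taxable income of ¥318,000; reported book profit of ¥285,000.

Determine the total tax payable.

Shadow minimum tax:
  Base (reported book profit): ¥285,000
  Less exemption ¥26,000 → base ¥259,000
  ¥259,000 × 13% = ¥33,670

Ordinary income tax:
  ¥138,000 × 9% = ¥12,420
  ¥180,000 × 17% = ¥30,600
  → ¥43,020

¥43,020 > ¥33,670, so the ordinary income tax governs.

¥43,020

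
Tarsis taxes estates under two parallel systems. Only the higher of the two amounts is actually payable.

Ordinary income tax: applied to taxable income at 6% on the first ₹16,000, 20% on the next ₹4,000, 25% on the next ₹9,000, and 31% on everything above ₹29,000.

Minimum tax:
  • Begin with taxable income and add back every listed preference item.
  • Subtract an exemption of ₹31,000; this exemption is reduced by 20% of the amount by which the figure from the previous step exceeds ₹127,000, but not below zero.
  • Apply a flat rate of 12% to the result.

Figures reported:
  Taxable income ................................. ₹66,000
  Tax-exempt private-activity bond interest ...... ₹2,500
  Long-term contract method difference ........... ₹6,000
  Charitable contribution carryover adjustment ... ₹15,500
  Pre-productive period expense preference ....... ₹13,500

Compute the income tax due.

Ordinary income tax:
  ₹16,000 × 6% = ₹960
  ₹4,000 × 20% = ₹800
  ₹9,000 × 25% = ₹2,250
  ₹37,000 × 31% = ₹11,470
  → ₹15,480

Minimum tax:
  Adjusted income: ₹66,000 + ₹2,500 + ₹6,000 + ₹15,500 + ₹13,500 = ₹103,500
  Exemption: ₹103,500 ≤ ₹127,000, so full ₹31,000 applies
  Base: ₹103,500 − ₹31,000 = ₹72,500
  ₹72,500 × 12% = ₹8,700

₹15,480 > ₹8,700, so the ordinary income tax governs.

₹15,480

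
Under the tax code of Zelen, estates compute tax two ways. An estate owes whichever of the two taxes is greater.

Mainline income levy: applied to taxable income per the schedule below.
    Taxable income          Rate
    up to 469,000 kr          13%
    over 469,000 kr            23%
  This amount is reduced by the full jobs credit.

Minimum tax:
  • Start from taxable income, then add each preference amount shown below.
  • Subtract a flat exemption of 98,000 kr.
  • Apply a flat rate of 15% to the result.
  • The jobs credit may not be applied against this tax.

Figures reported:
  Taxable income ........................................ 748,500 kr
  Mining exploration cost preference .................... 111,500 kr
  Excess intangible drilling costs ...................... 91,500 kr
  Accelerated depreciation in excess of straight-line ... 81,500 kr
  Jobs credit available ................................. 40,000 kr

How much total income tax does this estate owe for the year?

Minimum tax:
  Adjusted income: 748,500 kr + 111,500 kr + 91,500 kr + 81,500 kr = 1,033,000 kr
  Less exemption 98,000 kr → base 935,000 kr
  935,000 kr × 15% = 140,250 kr

Mainline income levy:
  469,000 kr × 13% = 60,970 kr
  279,500 kr × 23% = 64,285 kr
  → 125,255 kr
  Less jobs credit 40,000 kr → 85,255 kr

140,250 kr > 85,255 kr, so the minimum tax is the binding amount.

140,250 kr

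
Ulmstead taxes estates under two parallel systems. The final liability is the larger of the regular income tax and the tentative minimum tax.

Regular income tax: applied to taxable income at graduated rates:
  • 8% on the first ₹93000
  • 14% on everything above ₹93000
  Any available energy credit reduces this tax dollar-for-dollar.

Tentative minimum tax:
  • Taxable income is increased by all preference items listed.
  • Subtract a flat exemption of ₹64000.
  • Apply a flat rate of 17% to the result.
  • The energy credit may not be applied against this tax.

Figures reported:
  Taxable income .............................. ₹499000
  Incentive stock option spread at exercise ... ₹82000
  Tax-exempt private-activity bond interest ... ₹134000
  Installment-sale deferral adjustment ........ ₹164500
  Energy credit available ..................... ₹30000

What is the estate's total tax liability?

₹138635

Regular income tax:
  ₹93000 × 8% = ₹7440
  ₹406000 × 14% = ₹56840
  → ₹64280
  Less energy credit ₹30000 → ₹34280

Tentative minimum tax:
  Adjusted income: ₹499000 + ₹82000 + ₹134000 + ₹164500 = ₹879500
  Less exemption ₹64000 → base ₹815500
  ₹815500 × 17% = ₹138635

₹138635 > ₹34280, so the tentative minimum tax is the binding amount.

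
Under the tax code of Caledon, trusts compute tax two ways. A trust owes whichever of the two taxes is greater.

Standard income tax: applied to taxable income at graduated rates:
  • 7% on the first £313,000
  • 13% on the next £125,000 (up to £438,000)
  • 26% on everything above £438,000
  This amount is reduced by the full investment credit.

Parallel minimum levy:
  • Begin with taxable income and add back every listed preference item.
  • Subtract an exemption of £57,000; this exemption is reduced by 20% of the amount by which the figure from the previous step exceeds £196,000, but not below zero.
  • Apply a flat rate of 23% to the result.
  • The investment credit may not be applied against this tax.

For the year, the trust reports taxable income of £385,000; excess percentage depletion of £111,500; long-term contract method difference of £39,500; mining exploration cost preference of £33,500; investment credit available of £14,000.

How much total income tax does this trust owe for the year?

£130,985

Standard income tax:
  £313,000 × 7% = £21,910
  £72,000 × 13% = £9,360
  → £31,270
  Less investment credit £14,000 → £17,270

Parallel minimum levy:
  Adjusted income: £385,000 + £111,500 + £39,500 + £33,500 = £569,500
  Exemption: 20% × (£569,500 − £196,000) = £74,700 ≥ £57,000, so the exemption is fully phased out
  Base: £569,500 − £0 = £569,500
  £569,500 × 23% = £130,985

£130,985 > £17,270, so the parallel minimum levy is the binding amount.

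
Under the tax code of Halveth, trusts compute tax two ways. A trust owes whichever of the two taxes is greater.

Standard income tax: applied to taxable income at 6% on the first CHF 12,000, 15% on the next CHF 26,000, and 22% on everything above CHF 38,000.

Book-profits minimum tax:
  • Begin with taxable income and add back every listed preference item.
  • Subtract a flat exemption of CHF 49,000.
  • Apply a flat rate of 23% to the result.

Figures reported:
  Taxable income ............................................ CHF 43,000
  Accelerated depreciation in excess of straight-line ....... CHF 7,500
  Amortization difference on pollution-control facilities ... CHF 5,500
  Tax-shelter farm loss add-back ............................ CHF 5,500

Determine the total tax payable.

Book-profits minimum tax:
  Adjusted income: CHF 43,000 + CHF 7,500 + CHF 5,500 + CHF 5,500 = CHF 61,500
  Less exemption CHF 49,000 → base CHF 12,500
  CHF 12,500 × 23% = CHF 2,875

Standard income tax:
  CHF 12,000 × 6% = CHF 720
  CHF 26,000 × 15% = CHF 3,900
  CHF 5,000 × 22% = CHF 1,100
  → CHF 5,720

CHF 5,720 > CHF 2,875, so the standard income tax governs.

CHF 5,720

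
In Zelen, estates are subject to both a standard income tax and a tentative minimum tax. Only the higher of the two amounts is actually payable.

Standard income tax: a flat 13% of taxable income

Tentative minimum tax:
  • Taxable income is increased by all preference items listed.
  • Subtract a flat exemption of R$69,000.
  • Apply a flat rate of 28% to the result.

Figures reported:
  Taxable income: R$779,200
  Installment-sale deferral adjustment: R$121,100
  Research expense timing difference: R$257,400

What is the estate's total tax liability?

Tentative minimum tax:
  Adjusted income: R$779,200 + R$121,100 + R$257,400 = R$1,157,700
  Less exemption R$69,000 → base R$1,088,700
  R$1,088,700 × 28% = R$304,836

Standard income tax:
  R$779,200 × 13% = R$101,296

R$304,836 > R$101,296, so the tentative minimum tax is the binding amount.

R$304,836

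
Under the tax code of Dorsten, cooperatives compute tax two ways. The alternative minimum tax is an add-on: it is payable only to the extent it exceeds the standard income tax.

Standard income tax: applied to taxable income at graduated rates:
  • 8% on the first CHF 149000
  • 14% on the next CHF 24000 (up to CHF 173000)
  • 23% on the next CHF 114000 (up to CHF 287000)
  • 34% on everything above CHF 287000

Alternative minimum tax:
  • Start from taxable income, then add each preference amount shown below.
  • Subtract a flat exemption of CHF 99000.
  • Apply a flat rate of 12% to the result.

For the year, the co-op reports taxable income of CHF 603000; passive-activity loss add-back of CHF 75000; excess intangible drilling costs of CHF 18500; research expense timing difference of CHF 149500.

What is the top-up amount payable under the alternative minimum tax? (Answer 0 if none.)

Alternative minimum tax:
  Adjusted income: CHF 603000 + CHF 75000 + CHF 18500 + CHF 149500 = CHF 846000
  Less exemption CHF 99000 → base CHF 747000
  CHF 747000 × 12% = CHF 89640

Standard income tax:
  CHF 149000 × 8% = CHF 11920
  CHF 24000 × 14% = CHF 3360
  CHF 114000 × 23% = CHF 26220
  CHF 316000 × 34% = CHF 107440
  → CHF 148940

CHF 89640 ≤ CHF 148940, so no add-on is due.

CHF 0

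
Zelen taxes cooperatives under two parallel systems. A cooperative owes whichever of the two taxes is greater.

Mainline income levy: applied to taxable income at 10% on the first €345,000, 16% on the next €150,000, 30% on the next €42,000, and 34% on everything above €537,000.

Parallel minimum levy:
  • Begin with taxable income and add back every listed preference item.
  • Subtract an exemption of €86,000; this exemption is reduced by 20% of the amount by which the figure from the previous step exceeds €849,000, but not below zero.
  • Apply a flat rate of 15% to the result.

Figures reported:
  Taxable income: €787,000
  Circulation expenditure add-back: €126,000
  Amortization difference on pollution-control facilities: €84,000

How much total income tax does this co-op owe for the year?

Parallel minimum levy:
  Adjusted income: €787,000 + €126,000 + €84,000 = €997,000
  Exemption: €86,000 − 20% × (€997,000 − €849,000) = €86,000 − €29,600 = €56,400
  Base: €997,000 − €56,400 = €940,600
  €940,600 × 15% = €141,090

Mainline income levy:
  €345,000 × 10% = €34,500
  €150,000 × 16% = €24,000
  €42,000 × 30% = €12,600
  €250,000 × 34% = €85,000
  → €156,100

€156,100 > €141,090, so the mainline income levy governs.

€156,100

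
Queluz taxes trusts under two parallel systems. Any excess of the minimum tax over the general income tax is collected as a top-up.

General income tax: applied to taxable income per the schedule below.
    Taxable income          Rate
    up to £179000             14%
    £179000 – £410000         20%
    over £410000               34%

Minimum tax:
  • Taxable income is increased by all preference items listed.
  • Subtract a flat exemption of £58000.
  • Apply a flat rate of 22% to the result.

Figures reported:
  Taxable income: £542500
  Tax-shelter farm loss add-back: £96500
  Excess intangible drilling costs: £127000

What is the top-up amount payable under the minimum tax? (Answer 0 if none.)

£39450

Minimum tax:
  Adjusted income: £542500 + £96500 + £127000 = £766000
  Less exemption £58000 → base £708000
  £708000 × 22% = £155760

General income tax:
  £179000 × 14% = £25060
  £231000 × 20% = £46200
  £132500 × 34% = £45050
  → £116310

Excess of minimum tax over general income tax: £155760 − £116310 = £39450.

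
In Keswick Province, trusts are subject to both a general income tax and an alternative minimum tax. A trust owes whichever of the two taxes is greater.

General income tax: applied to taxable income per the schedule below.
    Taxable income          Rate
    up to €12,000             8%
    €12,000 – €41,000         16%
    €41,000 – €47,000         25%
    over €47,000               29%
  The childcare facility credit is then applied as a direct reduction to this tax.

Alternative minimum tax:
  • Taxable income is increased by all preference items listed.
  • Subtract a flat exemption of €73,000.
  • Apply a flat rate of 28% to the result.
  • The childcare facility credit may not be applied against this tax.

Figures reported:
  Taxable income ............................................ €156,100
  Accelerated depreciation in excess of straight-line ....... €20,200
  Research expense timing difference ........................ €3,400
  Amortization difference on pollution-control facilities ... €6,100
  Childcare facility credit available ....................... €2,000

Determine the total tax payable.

General income tax:
  €12,000 × 8% = €960
  €29,000 × 16% = €4,640
  €6,000 × 25% = €1,500
  €109,100 × 29% = €31,639
  → €38,739
  Less childcare facility credit €2,000 → €36,739

Alternative minimum tax:
  Adjusted income: €156,100 + €20,200 + €3,400 + €6,100 = €185,800
  Less exemption €73,000 → base €112,800
  €112,800 × 28% = €31,584

€36,739 > €31,584, so the general income tax governs.

€36,739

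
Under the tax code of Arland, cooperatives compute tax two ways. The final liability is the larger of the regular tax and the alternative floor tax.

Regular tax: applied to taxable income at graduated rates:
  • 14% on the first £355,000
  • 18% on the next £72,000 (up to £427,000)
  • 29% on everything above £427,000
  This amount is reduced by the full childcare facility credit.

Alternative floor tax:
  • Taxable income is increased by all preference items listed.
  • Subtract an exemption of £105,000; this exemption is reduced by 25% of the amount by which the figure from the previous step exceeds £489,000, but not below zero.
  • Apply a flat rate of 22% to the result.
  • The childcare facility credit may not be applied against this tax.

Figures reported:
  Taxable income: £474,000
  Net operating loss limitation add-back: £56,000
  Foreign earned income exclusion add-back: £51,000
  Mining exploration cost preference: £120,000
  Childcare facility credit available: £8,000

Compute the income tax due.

Regular tax:
  £355,000 × 14% = £49,700
  £72,000 × 18% = £12,960
  £47,000 × 29% = £13,630
  → £76,290
  Less childcare facility credit £8,000 → £68,290

Alternative floor tax:
  Adjusted income: £474,000 + £56,000 + £51,000 + £120,000 = £701,000
  Exemption: £105,000 − 25% × (£701,000 − £489,000) = £105,000 − £53,000 = £52,000
  Base: £701,000 − £52,000 = £649,000
  £649,000 × 22% = £142,780

£142,780 > £68,290, so the alternative floor tax is the binding amount.

£142,780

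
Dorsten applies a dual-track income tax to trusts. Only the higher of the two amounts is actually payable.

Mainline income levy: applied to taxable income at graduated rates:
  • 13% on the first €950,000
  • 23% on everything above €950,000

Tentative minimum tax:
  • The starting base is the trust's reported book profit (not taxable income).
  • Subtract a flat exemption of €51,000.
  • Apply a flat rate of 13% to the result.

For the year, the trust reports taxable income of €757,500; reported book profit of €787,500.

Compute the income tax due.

€98,475

Mainline income levy:
  €757,500 × 13% = €98,475

Tentative minimum tax:
  Base (reported book profit): €787,500
  Less exemption €51,000 → base €736,500
  €736,500 × 13% = €95,745

€98,475 > €95,745, so the mainline income levy governs.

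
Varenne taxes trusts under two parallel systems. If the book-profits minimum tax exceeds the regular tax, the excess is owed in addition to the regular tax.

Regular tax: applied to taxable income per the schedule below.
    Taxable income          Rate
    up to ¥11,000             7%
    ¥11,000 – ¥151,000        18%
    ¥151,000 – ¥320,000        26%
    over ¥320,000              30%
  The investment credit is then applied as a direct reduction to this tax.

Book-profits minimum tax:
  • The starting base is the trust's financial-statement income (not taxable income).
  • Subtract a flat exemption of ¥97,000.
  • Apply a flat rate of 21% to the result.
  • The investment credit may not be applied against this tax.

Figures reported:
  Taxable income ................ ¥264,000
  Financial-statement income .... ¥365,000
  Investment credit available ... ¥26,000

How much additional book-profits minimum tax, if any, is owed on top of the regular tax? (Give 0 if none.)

Regular tax:
  ¥11,000 × 7% = ¥770
  ¥140,000 × 18% = ¥25,200
  ¥113,000 × 26% = ¥29,380
  → ¥55,350
  Less investment credit ¥26,000 → ¥29,350

Book-profits minimum tax:
  Base (financial-statement income): ¥365,000
  Less exemption ¥97,000 → base ¥268,000
  ¥268,000 × 21% = ¥56,280

Excess of book-profits minimum tax over regular tax: ¥56,280 − ¥29,350 = ¥26,930.

¥26,930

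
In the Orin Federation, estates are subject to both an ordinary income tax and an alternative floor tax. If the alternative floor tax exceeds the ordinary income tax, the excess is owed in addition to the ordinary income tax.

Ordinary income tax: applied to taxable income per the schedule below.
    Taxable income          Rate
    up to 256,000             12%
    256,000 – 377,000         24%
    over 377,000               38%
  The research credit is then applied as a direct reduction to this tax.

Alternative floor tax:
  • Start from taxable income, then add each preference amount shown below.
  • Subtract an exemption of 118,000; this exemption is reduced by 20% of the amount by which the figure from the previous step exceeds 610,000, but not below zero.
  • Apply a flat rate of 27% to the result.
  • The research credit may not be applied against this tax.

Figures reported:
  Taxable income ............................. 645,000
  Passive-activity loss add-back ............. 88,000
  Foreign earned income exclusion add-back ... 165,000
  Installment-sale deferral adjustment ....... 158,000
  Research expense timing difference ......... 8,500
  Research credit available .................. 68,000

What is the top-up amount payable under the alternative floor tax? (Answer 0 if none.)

186,498

Alternative floor tax:
  Adjusted income: 645,000 + 88,000 + 165,000 + 158,000 + 8,500 = 1,064,500
  Exemption: 118,000 − 20% × (1,064,500 − 610,000) = 118,000 − 90,900 = 27,100
  Base: 1,064,500 − 27,100 = 1,037,400
  1,037,400 × 27% = 280,098

Ordinary income tax:
  256,000 × 12% = 30,720
  121,000 × 24% = 29,040
  268,000 × 38% = 101,840
  → 161,600
  Less research credit 68,000 → 93,600

Excess of alternative floor tax over ordinary income tax: 280,098 − 93,600 = 186,498.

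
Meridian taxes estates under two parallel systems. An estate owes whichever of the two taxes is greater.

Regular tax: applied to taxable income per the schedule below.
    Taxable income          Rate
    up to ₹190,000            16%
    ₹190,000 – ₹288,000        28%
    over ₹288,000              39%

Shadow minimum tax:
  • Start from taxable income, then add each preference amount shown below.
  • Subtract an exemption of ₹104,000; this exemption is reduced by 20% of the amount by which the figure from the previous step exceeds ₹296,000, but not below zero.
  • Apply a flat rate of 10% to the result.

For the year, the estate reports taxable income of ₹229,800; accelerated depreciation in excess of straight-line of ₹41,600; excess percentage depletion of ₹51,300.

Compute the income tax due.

Regular tax:
  ₹190,000 × 16% = ₹30,400
  ₹39,800 × 28% = ₹11,144
  → ₹41,544

Shadow minimum tax:
  Adjusted income: ₹229,800 + ₹41,600 + ₹51,300 = ₹322,700
  Exemption: ₹104,000 − 20% × (₹322,700 − ₹296,000) = ₹104,000 − ₹5,340 = ₹98,660
  Base: ₹322,700 − ₹98,660 = ₹224,040
  ₹224,040 × 10% = ₹22,404

₹41,544 > ₹22,404, so the regular tax governs.

₹41,544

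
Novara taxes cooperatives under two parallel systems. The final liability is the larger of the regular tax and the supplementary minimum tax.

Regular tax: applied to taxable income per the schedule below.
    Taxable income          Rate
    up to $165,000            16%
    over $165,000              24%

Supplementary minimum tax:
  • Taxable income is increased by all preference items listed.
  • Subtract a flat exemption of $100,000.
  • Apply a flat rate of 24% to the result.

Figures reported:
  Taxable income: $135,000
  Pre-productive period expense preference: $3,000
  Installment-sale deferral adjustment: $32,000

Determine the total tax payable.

$21,600

Supplementary minimum tax:
  Adjusted income: $135,000 + $3,000 + $32,000 = $170,000
  Less exemption $100,000 → base $70,000
  $70,000 × 24% = $16,800

Regular tax:
  $135,000 × 16% = $21,600

$21,600 > $16,800, so the regular tax governs.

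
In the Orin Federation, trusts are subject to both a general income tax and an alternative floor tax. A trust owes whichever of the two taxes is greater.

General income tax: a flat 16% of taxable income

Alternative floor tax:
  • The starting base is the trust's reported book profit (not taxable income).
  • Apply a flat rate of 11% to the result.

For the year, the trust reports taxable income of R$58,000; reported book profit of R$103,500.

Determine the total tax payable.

R$11,385

General income tax:
  R$58,000 × 16% = R$9,280

Alternative floor tax:
  Base (reported book profit): R$103,500
  R$103,500 × 11% = R$11,385

R$11,385 > R$9,280, so the alternative floor tax is the binding amount.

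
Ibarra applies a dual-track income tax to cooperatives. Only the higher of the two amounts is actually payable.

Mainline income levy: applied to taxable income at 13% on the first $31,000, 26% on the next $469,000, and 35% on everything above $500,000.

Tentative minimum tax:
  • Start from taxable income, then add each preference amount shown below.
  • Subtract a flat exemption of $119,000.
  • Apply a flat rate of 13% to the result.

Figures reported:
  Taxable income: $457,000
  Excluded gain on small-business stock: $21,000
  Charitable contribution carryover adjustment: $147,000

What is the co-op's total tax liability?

Tentative minimum tax:
  Adjusted income: $457,000 + $21,000 + $147,000 = $625,000
  Less exemption $119,000 → base $506,000
  $506,000 × 13% = $65,780

Mainline income levy:
  $31,000 × 13% = $4,030
  $426,000 × 26% = $110,760
  → $114,790

$114,790 > $65,780, so the mainline income levy governs.

$114,790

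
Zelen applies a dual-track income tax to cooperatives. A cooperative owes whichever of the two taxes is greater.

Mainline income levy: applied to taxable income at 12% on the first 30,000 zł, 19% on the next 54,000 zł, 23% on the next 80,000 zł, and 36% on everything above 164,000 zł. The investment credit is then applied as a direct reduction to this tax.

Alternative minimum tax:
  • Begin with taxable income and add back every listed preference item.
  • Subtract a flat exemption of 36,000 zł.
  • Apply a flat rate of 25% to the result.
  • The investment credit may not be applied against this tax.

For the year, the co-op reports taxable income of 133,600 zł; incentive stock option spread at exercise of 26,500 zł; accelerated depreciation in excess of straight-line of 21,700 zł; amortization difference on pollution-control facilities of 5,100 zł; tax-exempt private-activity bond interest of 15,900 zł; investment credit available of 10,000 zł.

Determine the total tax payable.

41,700 zł

Mainline income levy:
  30,000 zł × 12% = 3,600 zł
  54,000 zł × 19% = 10,260 zł
  49,600 zł × 23% = 11,408 zł
  → 25,268 zł
  Less investment credit 10,000 zł → 15,268 zł

Alternative minimum tax:
  Adjusted income: 133,600 zł + 26,500 zł + 21,700 zł + 5,100 zł + 15,900 zł = 202,800 zł
  Less exemption 36,000 zł → base 166,800 zł
  166,800 zł × 25% = 41,700 zł

41,700 zł > 15,268 zł, so the alternative minimum tax is the binding amount.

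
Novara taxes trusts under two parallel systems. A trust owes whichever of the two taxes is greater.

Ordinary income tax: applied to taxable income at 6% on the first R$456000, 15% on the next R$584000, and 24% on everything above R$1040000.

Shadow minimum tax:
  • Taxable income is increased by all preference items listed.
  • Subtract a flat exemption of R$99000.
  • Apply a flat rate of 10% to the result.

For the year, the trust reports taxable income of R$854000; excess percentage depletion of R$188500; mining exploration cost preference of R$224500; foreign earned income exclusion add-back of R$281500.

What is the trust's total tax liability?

Ordinary income tax:
  R$456000 × 6% = R$27360
  R$398000 × 15% = R$59700
  → R$87060

Shadow minimum tax:
  Adjusted income: R$854000 + R$188500 + R$224500 + R$281500 = R$1548500
  Less exemption R$99000 → base R$1449500
  R$1449500 × 10% = R$144950

R$144950 > R$87060, so the shadow minimum tax is the binding amount.

R$144950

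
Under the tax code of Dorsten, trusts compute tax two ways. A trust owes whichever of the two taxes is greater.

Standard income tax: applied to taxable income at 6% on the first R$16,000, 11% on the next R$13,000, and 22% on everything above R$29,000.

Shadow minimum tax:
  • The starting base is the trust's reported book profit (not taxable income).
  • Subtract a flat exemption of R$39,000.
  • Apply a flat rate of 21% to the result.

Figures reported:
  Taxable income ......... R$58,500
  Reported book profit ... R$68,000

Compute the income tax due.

Standard income tax:
  R$16,000 × 6% = R$960
  R$13,000 × 11% = R$1,430
  R$29,500 × 22% = R$6,490
  → R$8,880

Shadow minimum tax:
  Base (reported book profit): R$68,000
  Less exemption R$39,000 → base R$29,000
  R$29,000 × 21% = R$6,090

R$8,880 > R$6,090, so the standard income tax governs.

R$8,880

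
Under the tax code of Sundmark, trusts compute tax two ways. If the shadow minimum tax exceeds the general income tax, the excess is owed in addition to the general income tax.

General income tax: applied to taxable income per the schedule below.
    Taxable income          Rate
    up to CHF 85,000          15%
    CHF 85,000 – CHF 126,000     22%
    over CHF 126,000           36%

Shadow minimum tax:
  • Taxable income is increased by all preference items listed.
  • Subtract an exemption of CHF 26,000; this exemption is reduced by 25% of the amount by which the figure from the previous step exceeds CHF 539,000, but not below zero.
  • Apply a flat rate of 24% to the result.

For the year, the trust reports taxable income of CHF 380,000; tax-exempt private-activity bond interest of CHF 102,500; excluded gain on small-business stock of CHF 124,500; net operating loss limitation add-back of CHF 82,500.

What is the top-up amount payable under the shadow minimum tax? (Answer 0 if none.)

CHF 52,270

Shadow minimum tax:
  Adjusted income: CHF 380,000 + CHF 102,500 + CHF 124,500 + CHF 82,500 = CHF 689,500
  Exemption: 25% × (CHF 689,500 − CHF 539,000) = CHF 37,625 ≥ CHF 26,000, so the exemption is fully phased out
  Base: CHF 689,500 − CHF 0 = CHF 689,500
  CHF 689,500 × 24% = CHF 165,480

General income tax:
  CHF 85,000 × 15% = CHF 12,750
  CHF 41,000 × 22% = CHF 9,020
  CHF 254,000 × 36% = CHF 91,440
  → CHF 113,210

Excess of shadow minimum tax over general income tax: CHF 165,480 − CHF 113,210 = CHF 52,270.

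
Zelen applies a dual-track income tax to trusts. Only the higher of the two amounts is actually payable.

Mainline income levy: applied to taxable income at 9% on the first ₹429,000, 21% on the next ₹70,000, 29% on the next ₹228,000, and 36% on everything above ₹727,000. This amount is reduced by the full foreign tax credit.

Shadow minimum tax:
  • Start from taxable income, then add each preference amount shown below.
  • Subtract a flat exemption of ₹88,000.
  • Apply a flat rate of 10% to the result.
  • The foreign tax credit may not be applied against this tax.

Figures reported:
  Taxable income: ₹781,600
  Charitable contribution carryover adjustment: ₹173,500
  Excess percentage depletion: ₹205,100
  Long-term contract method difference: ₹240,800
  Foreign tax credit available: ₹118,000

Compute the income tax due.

₹131,300

Shadow minimum tax:
  Adjusted income: ₹781,600 + ₹173,500 + ₹205,100 + ₹240,800 = ₹1,401,000
  Less exemption ₹88,000 → base ₹1,313,000
  ₹1,313,000 × 10% = ₹131,300

Mainline income levy:
  ₹429,000 × 9% = ₹38,610
  ₹70,000 × 21% = ₹14,700
  ₹228,000 × 29% = ₹66,120
  ₹54,600 × 36% = ₹19,656
  → ₹139,086
  Less foreign tax credit ₹118,000 → ₹21,086

₹131,300 > ₹21,086, so the shadow minimum tax is the binding amount.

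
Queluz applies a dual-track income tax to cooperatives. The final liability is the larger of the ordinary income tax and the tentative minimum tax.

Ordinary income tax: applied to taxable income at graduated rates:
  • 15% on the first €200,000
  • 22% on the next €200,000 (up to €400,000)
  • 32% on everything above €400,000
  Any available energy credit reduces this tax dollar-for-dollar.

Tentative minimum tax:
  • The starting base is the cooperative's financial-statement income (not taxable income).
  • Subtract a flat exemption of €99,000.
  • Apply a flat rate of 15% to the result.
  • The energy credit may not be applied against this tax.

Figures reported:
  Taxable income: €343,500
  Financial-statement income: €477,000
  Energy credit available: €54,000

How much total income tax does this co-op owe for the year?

€56,700

Ordinary income tax:
  €200,000 × 15% = €30,000
  €143,500 × 22% = €31,570
  → €61,570
  Less energy credit €54,000 → €7,570

Tentative minimum tax:
  Base (financial-statement income): €477,000
  Less exemption €99,000 → base €378,000
  €378,000 × 15% = €56,700

€56,700 > €7,570, so the tentative minimum tax is the binding amount.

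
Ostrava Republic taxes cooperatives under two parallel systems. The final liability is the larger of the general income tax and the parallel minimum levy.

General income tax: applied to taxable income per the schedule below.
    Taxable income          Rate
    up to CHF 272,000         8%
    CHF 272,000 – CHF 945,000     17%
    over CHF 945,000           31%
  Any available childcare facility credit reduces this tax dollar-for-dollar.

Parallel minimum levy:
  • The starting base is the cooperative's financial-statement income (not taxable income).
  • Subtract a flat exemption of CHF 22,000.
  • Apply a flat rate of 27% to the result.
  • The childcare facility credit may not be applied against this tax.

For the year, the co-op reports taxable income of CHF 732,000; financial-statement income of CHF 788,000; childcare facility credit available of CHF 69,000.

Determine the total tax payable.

CHF 206,820

General income tax:
  CHF 272,000 × 8% = CHF 21,760
  CHF 460,000 × 17% = CHF 78,200
  → CHF 99,960
  Less childcare facility credit CHF 69,000 → CHF 30,960

Parallel minimum levy:
  Base (financial-statement income): CHF 788,000
  Less exemption CHF 22,000 → base CHF 766,000
  CHF 766,000 × 27% = CHF 206,820

CHF 206,820 > CHF 30,960, so the parallel minimum levy is the binding amount.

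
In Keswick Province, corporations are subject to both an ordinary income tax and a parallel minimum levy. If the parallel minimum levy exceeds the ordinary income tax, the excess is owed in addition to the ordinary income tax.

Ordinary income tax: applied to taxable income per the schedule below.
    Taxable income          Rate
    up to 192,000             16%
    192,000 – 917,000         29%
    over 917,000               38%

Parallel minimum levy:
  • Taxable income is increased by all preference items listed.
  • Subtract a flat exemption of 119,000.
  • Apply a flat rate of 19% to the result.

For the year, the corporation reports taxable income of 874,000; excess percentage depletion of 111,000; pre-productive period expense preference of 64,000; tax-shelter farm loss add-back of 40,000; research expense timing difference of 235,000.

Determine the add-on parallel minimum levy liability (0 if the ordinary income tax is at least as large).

450

Ordinary income tax:
  192,000 × 16% = 30,720
  682,000 × 29% = 197,780
  → 228,500

Parallel minimum levy:
  Adjusted income: 874,000 + 111,000 + 64,000 + 40,000 + 235,000 = 1,324,000
  Less exemption 119,000 → base 1,205,000
  1,205,000 × 19% = 228,950

Excess of parallel minimum levy over ordinary income tax: 228,950 − 228,500 = 450.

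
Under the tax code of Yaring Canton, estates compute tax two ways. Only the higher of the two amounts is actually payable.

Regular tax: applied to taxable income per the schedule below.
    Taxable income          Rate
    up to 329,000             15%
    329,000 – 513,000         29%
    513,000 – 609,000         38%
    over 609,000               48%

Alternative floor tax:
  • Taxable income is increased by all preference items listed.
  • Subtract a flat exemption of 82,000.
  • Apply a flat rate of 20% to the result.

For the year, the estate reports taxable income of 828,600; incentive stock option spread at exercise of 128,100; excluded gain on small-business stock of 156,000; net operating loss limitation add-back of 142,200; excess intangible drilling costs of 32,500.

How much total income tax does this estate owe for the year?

244,598

Regular tax:
  329,000 × 15% = 49,350
  184,000 × 29% = 53,360
  96,000 × 38% = 36,480
  219,600 × 48% = 105,408
  → 244,598

Alternative floor tax:
  Adjusted income: 828,600 + 128,100 + 156,000 + 142,200 + 32,500 = 1,287,400
  Less exemption 82,000 → base 1,205,400
  1,205,400 × 20% = 241,080

244,598 > 241,080, so the regular tax governs.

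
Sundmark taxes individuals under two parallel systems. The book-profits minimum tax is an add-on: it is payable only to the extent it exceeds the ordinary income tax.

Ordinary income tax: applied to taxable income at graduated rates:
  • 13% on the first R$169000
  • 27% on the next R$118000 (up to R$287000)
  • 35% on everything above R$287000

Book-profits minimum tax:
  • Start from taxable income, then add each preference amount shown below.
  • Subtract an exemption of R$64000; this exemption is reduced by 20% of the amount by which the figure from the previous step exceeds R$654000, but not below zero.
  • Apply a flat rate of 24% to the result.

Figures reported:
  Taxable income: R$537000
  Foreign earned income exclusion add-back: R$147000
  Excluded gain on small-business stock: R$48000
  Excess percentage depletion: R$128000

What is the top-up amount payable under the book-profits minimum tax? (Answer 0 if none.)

Ordinary income tax:
  R$169000 × 13% = R$21970
  R$118000 × 27% = R$31860
  R$250000 × 35% = R$87500
  → R$141330

Book-profits minimum tax:
  Adjusted income: R$537000 + R$147000 + R$48000 + R$128000 = R$860000
  Exemption: R$64000 − 20% × (R$860000 − R$654000) = R$64000 − R$41200 = R$22800
  Base: R$860000 − R$22800 = R$837200
  R$837200 × 24% = R$200928

Excess of book-profits minimum tax over ordinary income tax: R$200928 − R$141330 = R$59598.

R$59598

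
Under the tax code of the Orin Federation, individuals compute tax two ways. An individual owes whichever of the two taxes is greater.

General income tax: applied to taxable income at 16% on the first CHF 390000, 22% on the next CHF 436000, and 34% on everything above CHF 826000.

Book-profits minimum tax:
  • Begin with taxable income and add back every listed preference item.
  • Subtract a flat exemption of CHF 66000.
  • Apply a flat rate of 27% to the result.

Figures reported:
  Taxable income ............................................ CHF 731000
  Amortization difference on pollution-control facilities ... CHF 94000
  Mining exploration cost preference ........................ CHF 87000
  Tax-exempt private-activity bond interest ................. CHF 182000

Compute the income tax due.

General income tax:
  CHF 390000 × 16% = CHF 62400
  CHF 341000 × 22% = CHF 75020
  → CHF 137420

Book-profits minimum tax:
  Adjusted income: CHF 731000 + CHF 94000 + CHF 87000 + CHF 182000 = CHF 1094000
  Less exemption CHF 66000 → base CHF 1028000
  CHF 1028000 × 27% = CHF 277560

CHF 277560 > CHF 137420, so the book-profits minimum tax is the binding amount.

CHF 277560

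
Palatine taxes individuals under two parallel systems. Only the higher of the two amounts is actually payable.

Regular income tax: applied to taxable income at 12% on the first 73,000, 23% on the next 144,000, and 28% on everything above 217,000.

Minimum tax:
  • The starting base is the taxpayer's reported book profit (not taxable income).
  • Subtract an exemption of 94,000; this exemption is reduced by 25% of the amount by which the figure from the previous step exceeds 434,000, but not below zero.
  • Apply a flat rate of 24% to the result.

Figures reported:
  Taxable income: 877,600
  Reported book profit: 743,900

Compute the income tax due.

Minimum tax:
  Base (reported book profit): 743,900
  Exemption: 94,000 − 25% × (743,900 − 434,000) = 94,000 − 77,475 = 16,525
  Base: 743,900 − 16,525 = 727,375
  727,375 × 24% = 174,570

Regular income tax:
  73,000 × 12% = 8,760
  144,000 × 23% = 33,120
  660,600 × 28% = 184,968
  → 226,848

226,848 > 174,570, so the regular income tax governs.

226,848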